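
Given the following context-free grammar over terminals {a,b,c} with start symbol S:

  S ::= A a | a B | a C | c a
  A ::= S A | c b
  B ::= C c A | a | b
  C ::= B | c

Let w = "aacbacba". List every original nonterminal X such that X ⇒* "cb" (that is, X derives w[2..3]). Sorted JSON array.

CNF form of G:
  S -> A T2 | T0 T2 | T2 B | T2 C
  A -> S A | T0 T1
  B -> C X3 | a | b
  C -> C X4 | a | b | c
  T0 -> c
  T1 -> b
  T2 -> a
  X3 -> T0 A
  X4 -> T0 A

CYK table (by increasing span), restricted to cells inside w[2..3]:
  cell(2,2) c: {C,T0}  orig:{C}
  cell(3,3) b: {B,C,T1}  orig:{B,C}
  cell(2,3) cb: {A}

Original NTs in T[2,3] deriving "cb": ["A"]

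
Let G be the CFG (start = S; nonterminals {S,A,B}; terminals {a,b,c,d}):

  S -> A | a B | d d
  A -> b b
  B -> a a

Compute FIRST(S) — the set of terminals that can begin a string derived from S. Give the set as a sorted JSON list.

Compute FIRST by fixpoint:
[1]
  A via A→b b: +{b}
  B via B→a a: +{a}
  S via S→A: +{b}
  S via S→a B: +{a}
  S via S→d d: +{d}
  FIRST[S]={a,b,d}  FIRST[A]={b}  FIRST[B]={a}
[2] (stable)
  FIRST[S]={a,b,d}  FIRST[A]={b}  FIRST[B]={a}

FIRST(S) = ["a", "b", "d"]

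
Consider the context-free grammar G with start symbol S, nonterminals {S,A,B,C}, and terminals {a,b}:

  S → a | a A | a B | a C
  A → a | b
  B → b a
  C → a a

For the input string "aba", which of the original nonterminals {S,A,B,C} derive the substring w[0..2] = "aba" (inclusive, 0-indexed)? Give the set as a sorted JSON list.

Convert to CNF:
  S -> T1 A | T1 B | T1 C | a
  A -> a | b
  B -> T0 T1
  C -> T1 T1
  T0 -> b
  T1 -> a

Fill CYK table bottom-up — only the sub-triangle for w[0..2]:
  [0..0]={A,S,T1}  "a"  orig:{A,S}
  [1..1]={A,T0}  "b"  orig:{A}
  [2..2]={A,S,T1}  "a"  orig:{A,S}
  [0..1]={S}  "ab"
  [1..2]={B}  "ba"
  [0..2]={S}  "aba"

Original NTs in T[0,2] deriving "aba": ["S"]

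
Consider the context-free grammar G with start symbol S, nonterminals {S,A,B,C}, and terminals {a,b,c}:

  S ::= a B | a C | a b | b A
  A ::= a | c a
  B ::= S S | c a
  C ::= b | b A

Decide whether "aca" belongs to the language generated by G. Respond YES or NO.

Convert to CNF:
  S -> T1 B | T1 C | T1 T2 | T2 A
  A -> T0 T1 | a
  B -> S S | T0 T1
  C -> T2 A | b
  T0 -> c
  T1 -> a
  T2 -> b

CYK fill:
  T[0,0] 'a' = {A,T1}  orig:{A}
  T[1,1] 'c' = {T0}  orig:{}
  T[2,2] 'a' = {A,T1}  orig:{A}
  T[0,1] 'ac' = ∅
  T[1,2] 'ca' = {A,B}
  T[0,2] 'aca' = {S}

S ∈ T[0,2] ⇒ YES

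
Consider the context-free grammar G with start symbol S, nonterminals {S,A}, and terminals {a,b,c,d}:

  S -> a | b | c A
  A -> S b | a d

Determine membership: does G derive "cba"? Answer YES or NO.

Convert to CNF:
  S -> T3 A | a | b
  A -> S T0 | T1 T2
  T0 -> b
  T1 -> a
  T2 -> d
  T3 -> c

Fill CYK table bottom-up:
  cell(0,0) c: {T3}  orig:{}
  cell(1,1) b: {S,T0}  orig:{S}
  cell(2,2) a: {S,T1}  orig:{S}
  cell(0,1) cb: ∅
  cell(1,2) ba: ∅
  cell(0,2) cba: ∅

S ∉ T[0,2] ⇒ NO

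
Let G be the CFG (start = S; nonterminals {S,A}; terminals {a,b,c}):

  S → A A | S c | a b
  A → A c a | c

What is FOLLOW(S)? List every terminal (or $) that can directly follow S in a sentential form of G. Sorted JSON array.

Compute FIRST by fixpoint:
iter 1:
  A via A→c: +{c}
  S via S→A A: +{c}
  S via S→a b: +{a}
  FIRST(S)={a,c}  FIRST(A)={c}
iter 2: (no change)
  FIRST(S)={a,c}  FIRST(A)={c}

FOLLOW sets:
initialize: $ ∈ FOLLOW(S)
round 1:
  A→A c a: FOLLOW(A) ⊇ FIRST(c) = {c}; new: +{c}
  S→A A: FOLLOW(A) ⊇ FOLLOW(S) ⊇ {$}; new: +{$}
  S→S c: FOLLOW(S) ⊇ FIRST(c) = {c}; new: +{c}
  FOLLOW(S)={$,c}  FOLLOW(A)={$,c}
round 2: — fixpoint
  FOLLOW(S)={$,c}  FOLLOW(A)={$,c}

FOLLOW(S) = ["$", "c"]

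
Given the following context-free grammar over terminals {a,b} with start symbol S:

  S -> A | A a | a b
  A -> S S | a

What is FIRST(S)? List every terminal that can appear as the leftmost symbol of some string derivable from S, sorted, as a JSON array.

FIRST sets, iterate to fixpoint:
[1]
  A via A→a: +{a}
  S via S→A: +{a}
  FIRST(S)={a}  FIRST(A)={a}
[2] (no change)
  FIRST(S)={a}  FIRST(A)={a}

FIRST(S) = ["a"]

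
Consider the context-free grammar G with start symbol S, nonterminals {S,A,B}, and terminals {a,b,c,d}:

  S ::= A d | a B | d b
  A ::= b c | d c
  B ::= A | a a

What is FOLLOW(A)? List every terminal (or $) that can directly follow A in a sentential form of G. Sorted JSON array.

Compute FIRST by fixpoint:
round 1:
  A via A→b c: +{b}
  A via A→d c: +{d}
  B via B→A: +{b,d}
  B via B→a a: +{a}
  S via S→A d: +{b,d}
  S via S→a B: +{a}
  FIRST[S]={a,b,d}  FIRST[A]={b,d}  FIRST[B]={a,b,d}
round 2: done
  FIRST[S]={a,b,d}  FIRST[A]={b,d}  FIRST[B]={a,b,d}

FOLLOW sets:
FOLLOW(S) := {$}
round 1:
  S→A d: FOLLOW(A) ⊇ FIRST(d) = {d}; new: +{d}
  S→a B: FOLLOW(B) ⊇ FOLLOW(S) ⊇ {$}; new: +{$}
  S: {$}  A: {d}  B: {$}
round 2:
  B→A: FOLLOW(A) ⊇ FOLLOW(B) ⊇ {$}; new: +{$}
  S: {$}  A: {$,d}  B: {$}
round 3: done
  S: {$}  A: {$,d}  B: {$}

FOLLOW(A) = ["$", "d"]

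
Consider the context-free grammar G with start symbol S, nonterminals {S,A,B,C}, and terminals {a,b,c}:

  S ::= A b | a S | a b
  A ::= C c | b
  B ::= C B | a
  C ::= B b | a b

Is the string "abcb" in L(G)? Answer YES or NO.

CNF form of G:
  S -> A T1 | T2 S | T2 T1
  A -> C T0 | b
  B -> C B | a
  C -> B T1 | T2 T1
  T0 -> c
  T1 -> b
  T2 -> a

CYK table (by increasing span):
  T[0,0] 'a' = {B,T2}  orig:{B}
  T[1,1] 'b' = {A,T1}  orig:{A}
  T[2,2] 'c' = {T0}  orig:{}
  T[3,3] 'b' = {A,T1}  orig:{A}
  T[0,1] 'ab' = {C,S}
  T[1,2] 'bc' = ∅
  T[2,3] 'cb' = ∅
  T[0,2] 'abc' = {A}
  T[1,3] 'bcb' = ∅
  T[0,3] 'abcb' = {S}

S ∈ T[0,3] ⇒ YES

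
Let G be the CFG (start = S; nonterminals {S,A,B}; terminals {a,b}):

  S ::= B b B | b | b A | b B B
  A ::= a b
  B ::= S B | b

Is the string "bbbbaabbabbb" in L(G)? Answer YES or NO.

Convert to CNF:
  S -> B X2 | T1 A | T1 X3 | b
  A -> T0 T1
  B -> S B | b
  T0 -> a
  T1 -> b
  X2 -> T1 B
  X3 -> B B

Fill CYK table bottom-up:
  [0..0]={B,S,T1}  "b"  orig:{B,S}
  [1..1]={B,S,T1}  "b"  orig:{B,S}
  [2..2]={B,S,T1}  "b"  orig:{B,S}
  [3..3]={B,S,T1}  "b"  orig:{B,S}
  [4..4]={T0}  "a"  orig:{}
  [5..5]={T0}  "a"  orig:{}
  [6..6]={B,S,T1}  "b"  orig:{B,S}
  [7..7]={B,S,T1}  "b"  orig:{B,S}
  [8..8]={T0}  "a"  orig:{}
  [9..9]={B,S,T1}  "b"  orig:{B,S}
  [10..10]={B,S,T1}  "b"  orig:{B,S}
  [11..11]={B,S,T1}  "b"  orig:{B,S}
  [0..1]={B,X2,X3}  "bb"  orig:{B}
  [1..2]={B,X2,X3}  "bb"  orig:{B}
  [2..3]={B,X2,X3}  "bb"  orig:{B}
  [3..4]=∅  "ba"
  [4..5]=∅  "aa"
  [5..6]={A}  "ab"
  [6..7]={B,X2,X3}  "bb"  orig:{B}
  [7..8]=∅  "ba"
  [8..9]={A}  "ab"
  [9..10]={B,X2,X3}  "bb"  orig:{B}
  [10..11]={B,X2,X3}  "bb"  orig:{B}
  [0..2]={B,S,X2,X3}  "bbb"  orig:{B,S}
  [1..3]={B,S,X2,X3}  "bbb"  orig:{B,S}
  [2..4]=∅  "bba"
  [3..5]=∅  "baa"
  [4..6]=∅  "aab"
  [5..7]=∅  "abb"
  [6..8]=∅  "bba"
  [7..9]={S}  "bab"
  [8..10]=∅  "abb"
  [9..11]={B,S,X2,X3}  "bbb"  orig:{B,S}
  [0..3]={B,S,X2,X3}  "bbbb"  orig:{B,S}
  [1..4]=∅  "bbba"
  [2..5]=∅  "bbaa"
  [3..6]=∅  "baab"
  [4..7]=∅  "aabb"
  [5..8]=∅  "abba"
  [6..9]=∅  "bbab"
  [7..10]={B}  "babb"
  [8..11]=∅  "abbb"
  [0..4]=∅  "bbbba"
  [1..5]=∅  "bbbaa"
  [2..6]=∅  "bbaab"
  [3..7]=∅  "baabb"
  [4..8]=∅  "aabba"
  [5..9]=∅  "abbab"
  [6..10]={B,X2,X3}  "bbabb"  orig:{B}
  [7..11]={B,X3}  "babbb"  orig:{B}
  [0..5]=∅  "bbbbaa"
  [1..6]=∅  "bbbaab"
  [2..7]=∅  "bbaabb"
  [3..8]=∅  "baabba"
  [4..9]=∅  "aabbab"
  [5..10]=∅  "abbabb"
  [6..11]={B,S,X2,X3}  "bbabbb"  orig:{B,S}
  [0..6]=∅  "bbbbaab"
  [1..7]=∅  "bbbaabb"
  [2..8]=∅  "bbaabba"
  [3..9]=∅  "baabbab"
  [4..10]=∅  "aabbabb"
  [5..11]=∅  "abbabbb"
  [0..7]=∅  "bbbbaabb"
  [1..8]=∅  "bbbaabba"
  [2..9]=∅  "bbaabbab"
  [3..10]=∅  "baabbabb"
  [4..11]=∅  "aabbabbb"
  [0..8]=∅  "bbbbaabba"
  [1..9]=∅  "bbbaabbab"
  [2..10]=∅  "bbaabbabb"
  [3..11]=∅  "baabbabbb"
  [0..9]=∅  "bbbbaabbab"
  [1..10]=∅  "bbbaabbabb"
  [2..11]=∅  "bbaabbabbb"
  [0..10]=∅  "bbbbaabbabb"
  [1..11]=∅  "bbbaabbabbb"
  [0..11]=∅  "bbbbaabbabbb"

S ∉ T[0,11] ⇒ NO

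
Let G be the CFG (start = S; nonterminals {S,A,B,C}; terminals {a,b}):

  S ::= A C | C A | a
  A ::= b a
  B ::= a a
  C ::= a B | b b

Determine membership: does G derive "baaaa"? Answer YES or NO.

CNF form of G:
  S -> A C | C A | a
  A -> T0 T1
  B -> T1 T1
  C -> T0 T0 | T1 B
  T0 -> b
  T1 -> a

CYK table (by increasing span):
  [0..0]={T0}  "b"  orig:{}
  [1..1]={S,T1}  "a"  orig:{S}
  [2..2]={S,T1}  "a"  orig:{S}
  [3..3]={S,T1}  "a"  orig:{S}
  [4..4]={S,T1}  "a"  orig:{S}
  [0..1]={A}  "ba"
  [1..2]={B}  "aa"
  [2..3]={B}  "aa"
  [3..4]={B}  "aa"
  [0..2]=∅  "baa"
  [1..3]={C}  "aaa"
  [2..4]={C}  "aaa"
  [0..3]=∅  "baaa"
  [1..4]=∅  "aaaa"
  [0..4]={S}  "baaaa"

S ∈ T[0,4] ⇒ YES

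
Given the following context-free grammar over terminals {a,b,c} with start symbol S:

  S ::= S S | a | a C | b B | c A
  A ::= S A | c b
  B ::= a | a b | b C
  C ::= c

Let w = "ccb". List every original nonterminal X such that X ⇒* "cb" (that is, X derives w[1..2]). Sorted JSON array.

Convert to CNF:
  S -> S S | T0 A | T1 B | T2 C | a
  A -> S A | T0 T1
  B -> T1 C | T2 T1 | a
  C -> c
  T0 -> c
  T1 -> b
  T2 -> a

CYK fill (cells [i..j] with 1 ≤ i ≤ j ≤ 2 only):
  cell(1,1) c: {C,T0}  orig:{C}
  cell(2,2) b: {T1}  orig:{}
  cell(1,2) cb: {A}

Original NTs in T[1,2] deriving "cb": ["A"]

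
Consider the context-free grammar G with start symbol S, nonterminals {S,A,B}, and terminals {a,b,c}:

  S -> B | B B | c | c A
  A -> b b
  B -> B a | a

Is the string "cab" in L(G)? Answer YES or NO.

CNF form of G:
  S -> B B | B T1 | T2 A | a | c
  A -> T0 T0
  B -> B T1 | a
  T0 -> b
  T1 -> a
  T2 -> c

Fill CYK table bottom-up:
  T[0,0] 'c' = {S,T2}  orig:{S}
  T[1,1] 'a' = {B,S,T1}  orig:{B,S}
  T[2,2] 'b' = {T0}  orig:{}
  T[0,1] 'ca' = ∅
  T[1,2] 'ab' = ∅
  T[0,2] 'cab' = ∅

S ∉ T[0,2] ⇒ NO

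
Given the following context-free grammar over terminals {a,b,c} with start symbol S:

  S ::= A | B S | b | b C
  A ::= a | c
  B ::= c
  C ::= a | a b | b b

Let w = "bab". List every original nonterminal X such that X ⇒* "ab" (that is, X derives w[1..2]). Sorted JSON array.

Convert to CNF:
  S -> B S | T1 C | a | b | c
  A -> a | c
  B -> c
  C -> T0 T1 | T1 T1 | a
  T0 -> a
  T1 -> b

CYK table (by increasing span) (cells [i..j] with 1 ≤ i ≤ j ≤ 2 only):
  cell(1,1) a: {A,C,S,T0}  orig:{A,C,S}
  cell(2,2) b: {S,T1}  orig:{S}
  cell(1,2) ab: {C}

Original NTs in T[1,2] deriving "ab": ["C"]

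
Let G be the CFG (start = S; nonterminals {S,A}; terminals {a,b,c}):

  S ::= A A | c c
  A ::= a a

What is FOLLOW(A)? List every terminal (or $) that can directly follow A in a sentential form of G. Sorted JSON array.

Compute FIRST by fixpoint:
iter 1:
  A via A→a a: +{a}
  S via S→A A: +{a}
  S via S→c c: +{c}
  S: {a,c}  A: {a}
iter 2: (no change)
  S: {a,c}  A: {a}

Compute FOLLOW by fixpoint:
FOLLOW(S) := {$}
iter 1:
  S→A A: FOLLOW(A) ⊇ FIRST(A) = {a}; new: +{a}
  S→A A: FOLLOW(A) ⊇ FOLLOW(S) ⊇ {$}; new: +{$}
  FOLLOW[S]={$}  FOLLOW[A]={$,a}
iter 2: (no change)
  FOLLOW[S]={$}  FOLLOW[A]={$,a}

FOLLOW(A) = ["$", "a"]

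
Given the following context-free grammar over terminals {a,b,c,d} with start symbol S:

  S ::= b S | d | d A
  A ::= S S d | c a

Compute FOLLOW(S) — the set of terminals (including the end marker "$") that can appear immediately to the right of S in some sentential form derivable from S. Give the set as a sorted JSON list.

FIRST sets, iterate to fixpoint:
round 1:
  A via A→c a: +{c}
  S via S→b S: +{b}
  S via S→d: +{d}
  FIRST[S]={b,d}  FIRST[A]={c}
round 2:
  A via A→S S d: +{b,d}
  FIRST[S]={b,d}  FIRST[A]={b,c,d}
round 3: (no change)
  FIRST[S]={b,d}  FIRST[A]={b,c,d}

FOLLOW iteration:
seed FOLLOW(S) with $
[1]
  A→S S d: FOLLOW(S) ⊇ FIRST(S) = {b,d}; new: +{b,d}
  S→d A: FOLLOW(A) ⊇ FOLLOW(S) ⊇ {$,b,d}; new: +{$,b,d}
  FOLLOW(S)={$,b,d}  FOLLOW(A)={$,b,d}
[2] done
  FOLLOW(S)={$,b,d}  FOLLOW(A)={$,b,d}

FOLLOW(S) = ["$", "b", "d"]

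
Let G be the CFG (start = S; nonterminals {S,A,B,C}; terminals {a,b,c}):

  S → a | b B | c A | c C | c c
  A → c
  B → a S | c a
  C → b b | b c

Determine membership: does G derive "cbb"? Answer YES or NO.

Convert to CNF:
  S -> T1 A | T1 C | T1 T1 | T2 B | a
  A -> c
  B -> T0 S | T1 T0
  C -> T2 T1 | T2 T2
  T0 -> a
  T1 -> c
  T2 -> b

Fill CYK table bottom-up:
  [0..0]={A,T1}  "c"  orig:{A}
  [1..1]={T2}  "b"  orig:{}
  [2..2]={T2}  "b"  orig:{}
  [0..1]=∅  "cb"
  [1..2]={C}  "bb"
  [0..2]={S}  "cbb"

S ∈ T[0,2] ⇒ YES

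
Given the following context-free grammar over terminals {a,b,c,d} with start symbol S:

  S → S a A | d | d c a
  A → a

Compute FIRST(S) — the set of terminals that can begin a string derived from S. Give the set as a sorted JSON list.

Compute FIRST by fixpoint:
round 1:
  A via A→a: +{a}
  S via S→d: +{d}
  S: {d}  A: {a}
round 2: done
  S: {d}  A: {a}

FIRST(S) = ["d"]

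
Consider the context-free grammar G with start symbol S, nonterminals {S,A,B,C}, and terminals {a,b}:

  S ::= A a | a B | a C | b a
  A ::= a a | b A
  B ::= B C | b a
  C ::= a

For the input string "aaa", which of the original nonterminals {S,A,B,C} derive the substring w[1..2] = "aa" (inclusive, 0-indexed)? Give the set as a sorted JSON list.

Convert to CNF:
  S -> A T0 | T0 B | T0 C | T1 T0
  A -> T0 T0 | T1 A
  B -> B C | T1 T0
  C -> a
  T0 -> a
  T1 -> b

CYK fill — only the sub-triangle for w[1..2]:
  T[1,1] 'a' = {C,T0}  orig:{C}
  T[2,2] 'a' = {C,T0}  orig:{C}
  T[1,2] 'aa' = {A,S}

Original NTs in T[1,2] deriving "aa": ["A", "S"]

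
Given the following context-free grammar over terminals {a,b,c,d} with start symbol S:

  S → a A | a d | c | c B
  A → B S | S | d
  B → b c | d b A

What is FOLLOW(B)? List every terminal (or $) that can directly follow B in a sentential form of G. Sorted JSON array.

FIRST sets, iterate to fixpoint:
iter 1:
  A via A→d: +{d}
  B via B→b c: +{b}
  B via B→d b A: +{d}
  S via S→a A: +{a}
  S via S→c: +{c}
  S: {a,c}  A: {d}  B: {b,d}
iter 2:
  A via A→B S: +{b}
  A via A→S: +{a,c}
  S: {a,c}  A: {a,b,c,d}  B: {b,d}
iter 3: (no change)
  S: {a,c}  A: {a,b,c,d}  B: {b,d}

Compute FOLLOW by fixpoint:
FOLLOW(S) := {$}
iter 1:
  A→B S: FOLLOW(B) ⊇ FIRST(S) = {a,c}; new: +{a,c}
  B→d b A: FOLLOW(A) ⊇ FOLLOW(B) ⊇ {a,c}; new: +{a,c}
  S→a A: FOLLOW(A) ⊇ FOLLOW(S) ⊇ {$}; new: +{$}
  S→c B: FOLLOW(B) ⊇ FOLLOW(S) ⊇ {$}; new: +{$}
  FOLLOW(S)={$}  FOLLOW(A)={$,a,c}  FOLLOW(B)={$,a,c}
iter 2:
  A→B S: FOLLOW(S) ⊇ FOLLOW(A) ⊇ {$,a,c}; new: +{a,c}
  FOLLOW(S)={$,a,c}  FOLLOW(A)={$,a,c}  FOLLOW(B)={$,a,c}
iter 3: done
  FOLLOW(S)={$,a,c}  FOLLOW(A)={$,a,c}  FOLLOW(B)={$,a,c}

FOLLOW(B) = ["$", "a", "c"]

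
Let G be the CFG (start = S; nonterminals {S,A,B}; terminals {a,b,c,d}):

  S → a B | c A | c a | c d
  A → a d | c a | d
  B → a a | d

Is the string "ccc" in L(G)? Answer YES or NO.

Convert to CNF:
  S -> T0 B | T2 A | T2 T0 | T2 T1
  A -> T0 T1 | T2 T0 | d
  B -> T0 T0 | d
  T0 -> a
  T1 -> d
  T2 -> c

Fill CYK table bottom-up:
  [0..0]={T2}  "c"  orig:{}
  [1..1]={T2}  "c"  orig:{}
  [2..2]={T2}  "c"  orig:{}
  [0..1]=∅  "cc"
  [1..2]=∅  "cc"
  [0..2]=∅  "ccc"

S ∉ T[0,2] ⇒ NO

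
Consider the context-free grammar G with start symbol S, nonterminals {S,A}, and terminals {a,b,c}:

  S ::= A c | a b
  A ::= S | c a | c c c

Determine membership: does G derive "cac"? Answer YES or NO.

Convert to CNF:
  S -> A T0 | T1 T2
  A -> A T0 | T0 T1 | T0 X3 | T1 T2
  T0 -> c
  T1 -> a
  T2 -> b
  X3 -> T0 T0

Fill CYK table bottom-up:
  [0..0]={T0}  "c"  orig:{}
  [1..1]={T1}  "a"  orig:{}
  [2..2]={T0}  "c"  orig:{}
  [0..1]={A}  "ca"
  [1..2]=∅  "ac"
  [0..2]={A,S}  "cac"

S ∈ T[0,2] ⇒ YES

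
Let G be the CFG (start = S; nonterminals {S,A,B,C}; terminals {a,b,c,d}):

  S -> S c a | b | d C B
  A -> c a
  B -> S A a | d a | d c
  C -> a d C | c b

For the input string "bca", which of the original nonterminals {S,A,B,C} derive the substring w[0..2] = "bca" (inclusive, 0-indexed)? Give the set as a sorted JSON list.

Convert to CNF:
  S -> S X6 | T2 X7 | b
  A -> T0 T1
  B -> S X4 | T2 T0 | T2 T1
  C -> T0 T3 | T1 X5
  T0 -> c
  T1 -> a
  T2 -> d
  T3 -> b
  X4 -> A T1
  X5 -> T2 C
  X6 -> T0 T1
  X7 -> C B

CYK table (by increasing span), restricted to cells inside w[0..2]:
  cell(0,0) b: {S,T3}  orig:{S}
  cell(1,1) c: {T0}  orig:{}
  cell(2,2) a: {T1}  orig:{}
  cell(0,1) bc: ∅
  cell(1,2) ca: {A,X6}  orig:{A}
  cell(0,2) bca: {S}

Original NTs in T[0,2] deriving "bca": ["S"]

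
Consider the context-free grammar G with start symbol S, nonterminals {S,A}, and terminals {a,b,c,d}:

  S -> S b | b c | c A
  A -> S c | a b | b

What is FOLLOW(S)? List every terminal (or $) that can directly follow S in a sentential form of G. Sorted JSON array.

Compute FIRST by fixpoint:
pass 1:
  A via A→a b: +{a}
  A via A→b: +{b}
  S via S→b c: +{b}
  S via S→c A: +{c}
  FIRST(S)={b,c}  FIRST(A)={a,b}
pass 2:
  A via A→S c: +{c}
  FIRST(S)={b,c}  FIRST(A)={a,b,c}
pass 3: — fixpoint
  FIRST(S)={b,c}  FIRST(A)={a,b,c}

FOLLOW iteration:
seed FOLLOW(S) with $
iter 1:
  A→S c: FOLLOW(S) ⊇ FIRST(c) = {c}; new: +{c}
  S→S b: FOLLOW(S) ⊇ FIRST(b) = {b}; new: +{b}
  S→c A: FOLLOW(A) ⊇ FOLLOW(S) ⊇ {$,b,c}; new: +{$,b,c}
  FOLLOW(S)={$,b,c}  FOLLOW(A)={$,b,c}
iter 2: done
  FOLLOW(S)={$,b,c}  FOLLOW(A)={$,b,c}

FOLLOW(S) = ["$", "b", "c"]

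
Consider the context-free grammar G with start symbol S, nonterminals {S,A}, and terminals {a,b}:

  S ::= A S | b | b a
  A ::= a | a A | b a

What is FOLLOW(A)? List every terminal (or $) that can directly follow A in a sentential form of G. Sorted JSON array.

Compute FIRST by fixpoint:
iter 1:
  A via A→a: +{a}
  A via A→b a: +{b}
  S via S→A S: +{a,b}
  FIRST(S)={a,b}  FIRST(A)={a,b}
iter 2: (no change)
  FIRST(S)={a,b}  FIRST(A)={a,b}

Compute FOLLOW by fixpoint:
initialize: $ ∈ FOLLOW(S)
[1]
  S→A S: FOLLOW(A) ⊇ FIRST(S) = {a,b}; new: +{a,b}
  FOLLOW[S]={$}  FOLLOW[A]={a,b}
[2] (stable)
  FOLLOW[S]={$}  FOLLOW[A]={a,b}

FOLLOW(A) = ["a", "b"]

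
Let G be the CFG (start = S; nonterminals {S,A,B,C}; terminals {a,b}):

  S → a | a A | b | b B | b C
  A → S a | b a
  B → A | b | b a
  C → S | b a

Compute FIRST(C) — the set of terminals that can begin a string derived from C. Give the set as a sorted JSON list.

FIRST sets, iterate to fixpoint:
iter 1:
  A via A→b a: +{b}
  B via B→A: +{b}
  C via C→b a: +{b}
  S via S→a: +{a}
  S via S→b: +{b}
  FIRST(S)={a,b}  FIRST(A)={b}  FIRST(B)={b}  FIRST(C)={b}
iter 2:
  A via A→S a: +{a}
  B via B→A: +{a}
  C via C→S: +{a}
  FIRST(S)={a,b}  FIRST(A)={a,b}  FIRST(B)={a,b}  FIRST(C)={a,b}
iter 3: — fixpoint
  FIRST(S)={a,b}  FIRST(A)={a,b}  FIRST(B)={a,b}  FIRST(C)={a,b}

FIRST(C) = ["a", "b"]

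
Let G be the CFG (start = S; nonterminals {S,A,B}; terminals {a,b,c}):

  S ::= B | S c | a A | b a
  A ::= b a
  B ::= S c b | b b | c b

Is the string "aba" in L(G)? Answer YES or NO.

CNF form of G:
  S -> S T2 | S X4 | T0 T0 | T0 T1 | T1 A | T2 T0
  A -> T0 T1
  B -> S X3 | T0 T0 | T2 T0
  T0 -> b
  T1 -> a
  T2 -> c
  X3 -> T2 T0
  X4 -> T2 T0

CYK fill:
  [0..0]={T1}  "a"  orig:{}
  [1..1]={T0}  "b"  orig:{}
  [2..2]={T1}  "a"  orig:{}
  [0..1]=∅  "ab"
  [1..2]={A,S}  "ba"
  [0..2]={S}  "aba"

S ∈ T[0,2] ⇒ YES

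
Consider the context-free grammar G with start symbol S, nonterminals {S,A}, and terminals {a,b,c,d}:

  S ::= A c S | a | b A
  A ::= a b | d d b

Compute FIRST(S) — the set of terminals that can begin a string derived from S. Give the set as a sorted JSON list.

Compute FIRST by fixpoint:
[1]
  A via A→a b: +{a}
  A via A→d d b: +{d}
  S via S→A c S: +{a,d}
  S via S→b A: +{b}
  S: {a,b,d}  A: {a,d}
[2] (no change)
  S: {a,b,d}  A: {a,d}

FIRST(S) = ["a", "b", "d"]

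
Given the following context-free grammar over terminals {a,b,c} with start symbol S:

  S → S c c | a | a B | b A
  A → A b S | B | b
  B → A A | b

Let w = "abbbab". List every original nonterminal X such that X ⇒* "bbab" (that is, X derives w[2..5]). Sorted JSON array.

Convert to CNF:
  S -> S X4 | T0 A | T2 B | a
  A -> A A | A X3 | b
  B -> A A | b
  T0 -> b
  T1 -> c
  T2 -> a
  X3 -> T0 S
  X4 -> T1 T1

CYK table (by increasing span), restricted to cells inside w[2..5]:
  T[2,2] 'b' = {A,B,T0}  orig:{A,B}
  T[3,3] 'b' = {A,B,T0}  orig:{A,B}
  T[4,4] 'a' = {S,T2}  orig:{S}
  T[5,5] 'b' = {A,B,T0}  orig:{A,B}
  T[2,3] 'bb' = {A,B,S}
  T[3,4] 'ba' = {X3}  orig:{}
  T[4,5] 'ab' = {S}
  T[2,4] 'bba' = {A}
  T[3,5] 'bab' = {X3}  orig:{}
  T[2,5] 'bbab' = {A,B}

Original NTs in T[2,5] deriving "bbab": ["A", "B"]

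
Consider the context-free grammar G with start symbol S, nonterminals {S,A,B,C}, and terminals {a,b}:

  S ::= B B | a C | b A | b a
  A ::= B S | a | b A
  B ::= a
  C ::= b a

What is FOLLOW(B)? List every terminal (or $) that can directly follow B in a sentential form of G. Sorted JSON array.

FIRST iteration:
pass 1:
  A via A→a: +{a}
  A via A→b A: +{b}
  B via B→a: +{a}
  C via C→b a: +{b}
  S via S→B B: +{a}
  S via S→b A: +{b}
  S: {a,b}  A: {a,b}  B: {a}  C: {b}
pass 2: (stable)
  S: {a,b}  A: {a,b}  B: {a}  C: {b}

FOLLOW iteration:
seed FOLLOW(S) with $
round 1:
  A→B S: FOLLOW(B) ⊇ FIRST(S) = {a,b}; new: +{a,b}
  S→B B: FOLLOW(B) ⊇ FOLLOW(S) ⊇ {$}; new: +{$}
  S→a C: FOLLOW(C) ⊇ FOLLOW(S) ⊇ {$}; new: +{$}
  S→b A: FOLLOW(A) ⊇ FOLLOW(S) ⊇ {$}; new: +{$}
  S: {$}  A: {$}  B: {$,a,b}  C: {$}
round 2: (no change)
  S: {$}  A: {$}  B: {$,a,b}  C: {$}

FOLLOW(B) = ["$", "a", "b"]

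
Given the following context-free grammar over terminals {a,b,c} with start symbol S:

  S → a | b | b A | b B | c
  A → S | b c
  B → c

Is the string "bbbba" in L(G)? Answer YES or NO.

Convert to CNF:
  S -> T0 A | T0 B | a | b | c
  A -> T0 A | T0 B | T0 T1 | a | b | c
  B -> c
  T0 -> b
  T1 -> c

CYK table (by increasing span):
  cell(0,0) b: {A,S,T0}  orig:{A,S}
  cell(1,1) b: {A,S,T0}  orig:{A,S}
  cell(2,2) b: {A,S,T0}  orig:{A,S}
  cell(3,3) b: {A,S,T0}  orig:{A,S}
  cell(4,4) a: {A,S}
  cell(0,1) bb: {A,S}
  cell(1,2) bb: {A,S}
  cell(2,3) bb: {A,S}
  cell(3,4) ba: {A,S}
  cell(0,2) bbb: {A,S}
  cell(1,3) bbb: {A,S}
  cell(2,4) bba: {A,S}
  cell(0,3) bbbb: {A,S}
  cell(1,4) bbba: {A,S}
  cell(0,4) bbbba: {A,S}

S ∈ T[0,4] ⇒ YES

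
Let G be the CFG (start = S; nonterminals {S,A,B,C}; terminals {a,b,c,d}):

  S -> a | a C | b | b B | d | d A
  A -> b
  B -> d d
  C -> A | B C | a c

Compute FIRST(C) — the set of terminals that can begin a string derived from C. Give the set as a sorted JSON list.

FIRST iteration:
[1]
  A via A→b: +{b}
  B via B→d d: +{d}
  C via C→A: +{b}
  C via C→B C: +{d}
  C via C→a c: +{a}
  S via S→a: +{a}
  S via S→b: +{b}
  S via S→d: +{d}
  FIRST(S)={a,b,d}  FIRST(A)={b}  FIRST(B)={d}  FIRST(C)={a,b,d}
[2] (stable)
  FIRST(S)={a,b,d}  FIRST(A)={b}  FIRST(B)={d}  FIRST(C)={a,b,d}

FIRST(C) = ["a", "b", "d"]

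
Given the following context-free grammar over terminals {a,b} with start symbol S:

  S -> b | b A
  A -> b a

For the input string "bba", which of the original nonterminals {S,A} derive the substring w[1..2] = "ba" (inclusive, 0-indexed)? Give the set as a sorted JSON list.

Convert to CNF:
  S -> T0 A | b
  A -> T0 T1
  T0 -> b
  T1 -> a

Fill CYK table bottom-up — only the sub-triangle for w[1..2]:
  T[1,1] 'b' = {S,T0}  orig:{S}
  T[2,2] 'a' = {T1}  orig:{}
  T[1,2] 'ba' = {A}

Original NTs in T[1,2] deriving "ba": ["A"]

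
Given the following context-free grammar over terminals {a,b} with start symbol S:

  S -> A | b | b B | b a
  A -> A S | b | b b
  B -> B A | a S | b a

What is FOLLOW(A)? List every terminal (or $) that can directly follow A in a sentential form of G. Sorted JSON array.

Compute FIRST by fixpoint:
[1]
  A via A→b: +{b}
  B via B→a S: +{a}
  B via B→b a: +{b}
  S via S→A: +{b}
  FIRST[S]={b}  FIRST[A]={b}  FIRST[B]={a,b}
[2] (stable)
  FIRST[S]={b}  FIRST[A]={b}  FIRST[B]={a,b}

FOLLOW iteration:
seed FOLLOW(S) with $
[1]
  A→A S: FOLLOW(A) ⊇ FIRST(S) = {b}; new: +{b}
  A→A S: FOLLOW(S) ⊇ FOLLOW(A) ⊇ {b}; new: +{b}
  B→B A: FOLLOW(B) ⊇ FIRST(A) = {b}; new: +{b}
  S→A: FOLLOW(A) ⊇ FOLLOW(S) ⊇ {$,b}; new: +{$}
  S→b B: FOLLOW(B) ⊇ FOLLOW(S) ⊇ {$,b}; new: +{$}
  S: {$,b}  A: {$,b}  B: {$,b}
[2] done
  S: {$,b}  A: {$,b}  B: {$,b}

FOLLOW(A) = ["$", "b"]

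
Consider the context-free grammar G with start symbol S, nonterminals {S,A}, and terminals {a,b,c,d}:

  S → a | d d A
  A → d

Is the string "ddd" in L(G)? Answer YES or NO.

Convert to CNF:
  S -> T0 X1 | a
  A -> d
  T0 -> d
  X1 -> T0 A

CYK fill:
  T[0,0] 'd' = {A,T0}  orig:{A}
  T[1,1] 'd' = {A,T0}  orig:{A}
  T[2,2] 'd' = {A,T0}  orig:{A}
  T[0,1] 'dd' = {X1}  orig:{}
  T[1,2] 'dd' = {X1}  orig:{}
  T[0,2] 'ddd' = {S}

S ∈ T[0,2] ⇒ YES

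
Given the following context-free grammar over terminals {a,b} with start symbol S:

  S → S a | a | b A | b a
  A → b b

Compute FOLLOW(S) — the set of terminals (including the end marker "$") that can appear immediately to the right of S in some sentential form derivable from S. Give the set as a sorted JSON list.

FIRST iteration:
iter 1:
  A via A→b b: +{b}
  S via S→a: +{a}
  S via S→b A: +{b}
  S: {a,b}  A: {b}
iter 2: (stable)
  S: {a,b}  A: {b}

FOLLOW sets:
FOLLOW(S) := {$}
round 1:
  S→S a: FOLLOW(S) ⊇ FIRST(a) = {a}; new: +{a}
  S→b A: FOLLOW(A) ⊇ FOLLOW(S) ⊇ {$,a}; new: +{$,a}
  FOLLOW(S)={$,a}  FOLLOW(A)={$,a}
round 2: (stable)
  FOLLOW(S)={$,a}  FOLLOW(A)={$,a}

FOLLOW(S) = ["$", "a"]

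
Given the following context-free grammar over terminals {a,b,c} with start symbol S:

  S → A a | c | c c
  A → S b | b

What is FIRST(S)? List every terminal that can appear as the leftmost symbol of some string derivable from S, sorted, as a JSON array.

FIRST iteration:
iter 1:
  A via A→b: +{b}
  S via S→A a: +{b}
  S via S→c: +{c}
  FIRST(S)={b,c}  FIRST(A)={b}
iter 2:
  A via A→S b: +{c}
  FIRST(S)={b,c}  FIRST(A)={b,c}
iter 3: done
  FIRST(S)={b,c}  FIRST(A)={b,c}

FIRST(S) = ["b", "c"]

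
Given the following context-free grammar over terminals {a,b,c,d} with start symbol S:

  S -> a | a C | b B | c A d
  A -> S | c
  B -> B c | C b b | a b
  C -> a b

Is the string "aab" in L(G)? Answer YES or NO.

Convert to CNF:
  S -> T0 C | T1 B | T2 X6 | a
  A -> T0 C | T1 B | T2 X4 | a | c
  B -> B T2 | C X5 | T0 T1
  C -> T0 T1
  T0 -> a
  T1 -> b
  T2 -> c
  T3 -> d
  X4 -> A T3
  X5 -> T1 T1
  X6 -> A T3

Fill CYK table bottom-up:
  T[0,0] 'a' = {A,S,T0}  orig:{A,S}
  T[1,1] 'a' = {A,S,T0}  orig:{A,S}
  T[2,2] 'b' = {T1}  orig:{}
  T[0,1] 'aa' = ∅
  T[1,2] 'ab' = {B,C}
  T[0,2] 'aab' = {A,S}

S ∈ T[0,2] ⇒ YES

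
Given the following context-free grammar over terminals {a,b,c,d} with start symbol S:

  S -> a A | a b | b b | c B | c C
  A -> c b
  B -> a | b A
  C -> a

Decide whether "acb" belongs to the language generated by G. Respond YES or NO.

Convert to CNF:
  S -> T0 B | T0 C | T1 T1 | T2 A | T2 T1
  A -> T0 T1
  B -> T1 A | a
  C -> a
  T0 -> c
  T1 -> b
  T2 -> a

Fill CYK table bottom-up:
  [0..0]={B,C,T2}  "a"  orig:{B,C}
  [1..1]={T0}  "c"  orig:{}
  [2..2]={T1}  "b"  orig:{}
  [0..1]=∅  "ac"
  [1..2]={A}  "cb"
  [0..2]={S}  "acb"

S ∈ T[0,2] ⇒ YES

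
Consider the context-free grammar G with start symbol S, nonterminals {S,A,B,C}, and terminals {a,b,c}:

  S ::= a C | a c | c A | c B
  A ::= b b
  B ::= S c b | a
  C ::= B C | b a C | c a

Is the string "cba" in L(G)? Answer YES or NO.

Convert to CNF:
  S -> T1 A | T1 B | T2 C | T2 T1
  A -> T0 T0
  B -> S X3 | a
  C -> B C | T0 X4 | T1 T2
  T0 -> b
  T1 -> c
  T2 -> a
  X3 -> T1 T0
  X4 -> T2 C

CYK table (by increasing span):
  cell(0,0) c: {T1}  orig:{}
  cell(1,1) b: {T0}  orig:{}
  cell(2,2) a: {B,T2}  orig:{B}
  cell(0,1) cb: {X3}  orig:{}
  cell(1,2) ba: ∅
  cell(0,2) cba: ∅

S ∉ T[0,2] ⇒ NO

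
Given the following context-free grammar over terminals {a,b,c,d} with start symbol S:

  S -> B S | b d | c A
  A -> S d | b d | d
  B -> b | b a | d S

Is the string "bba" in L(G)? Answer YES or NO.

Convert to CNF:
  S -> B S | T1 T0 | T3 A
  A -> S T0 | T1 T0 | d
  B -> T0 S | T1 T2 | b
  T0 -> d
  T1 -> b
  T2 -> a
  T3 -> c

Fill CYK table bottom-up:
  cell(0,0) b: {B,T1}  orig:{B}
  cell(1,1) b: {B,T1}  orig:{B}
  cell(2,2) a: {T2}  orig:{}
  cell(0,1) bb: ∅
  cell(1,2) ba: {B}
  cell(0,2) bba: ∅

S ∉ T[0,2] ⇒ NO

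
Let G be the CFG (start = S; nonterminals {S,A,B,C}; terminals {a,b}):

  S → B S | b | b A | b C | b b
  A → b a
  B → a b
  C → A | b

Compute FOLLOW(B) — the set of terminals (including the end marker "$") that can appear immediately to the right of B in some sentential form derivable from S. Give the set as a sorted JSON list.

FIRST iteration:
round 1:
  A via A→b a: +{b}
  B via B→a b: +{a}
  C via C→A: +{b}
  S via S→B S: +{a}
  S via S→b: +{b}
  FIRST(S)={a,b}  FIRST(A)={b}  FIRST(B)={a}  FIRST(C)={b}
round 2: (no change)
  FIRST(S)={a,b}  FIRST(A)={b}  FIRST(B)={a}  FIRST(C)={b}

Compute FOLLOW by fixpoint:
seed FOLLOW(S) with $
round 1:
  S→B S: FOLLOW(B) ⊇ FIRST(S) = {a,b}; new: +{a,b}
  S→b A: FOLLOW(A) ⊇ FOLLOW(S) ⊇ {$}; new: +{$}
  S→b C: FOLLOW(C) ⊇ FOLLOW(S) ⊇ {$}; new: +{$}
  FOLLOW[S]={$}  FOLLOW[A]={$}  FOLLOW[B]={a,b}  FOLLOW[C]={$}
round 2: (no change)
  FOLLOW[S]={$}  FOLLOW[A]={$}  FOLLOW[B]={a,b}  FOLLOW[C]={$}

FOLLOW(B) = ["a", "b"]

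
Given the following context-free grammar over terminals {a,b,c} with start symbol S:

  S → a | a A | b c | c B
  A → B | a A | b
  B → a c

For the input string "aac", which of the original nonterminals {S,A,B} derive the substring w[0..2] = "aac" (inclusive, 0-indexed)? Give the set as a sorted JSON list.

CNF form of G:
  S -> T0 A | T1 B | T2 T1 | a
  A -> T0 A | T0 T1 | b
  B -> T0 T1
  T0 -> a
  T1 -> c
  T2 -> b

CYK table (by increasing span), restricted to cells inside w[0..2]:
  T[0,0] 'a' = {S,T0}  orig:{S}
  T[1,1] 'a' = {S,T0}  orig:{S}
  T[2,2] 'c' = {T1}  orig:{}
  T[0,1] 'aa' = ∅
  T[1,2] 'ac' = {A,B}
  T[0,2] 'aac' = {A,S}

Original NTs in T[0,2] deriving "aac": ["A", "S"]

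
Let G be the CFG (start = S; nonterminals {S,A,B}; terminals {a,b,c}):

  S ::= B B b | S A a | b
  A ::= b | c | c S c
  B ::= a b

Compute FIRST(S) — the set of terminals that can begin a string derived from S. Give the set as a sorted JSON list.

FIRST sets, iterate to fixpoint:
iter 1:
  A via A→b: +{b}
  A via A→c: +{c}
  B via B→a b: +{a}
  S via S→B B b: +{a}
  S via S→b: +{b}
  FIRST(S)={a,b}  FIRST(A)={b,c}  FIRST(B)={a}
iter 2: done
  FIRST(S)={a,b}  FIRST(A)={b,c}  FIRST(B)={a}

FIRST(S) = ["a", "b"]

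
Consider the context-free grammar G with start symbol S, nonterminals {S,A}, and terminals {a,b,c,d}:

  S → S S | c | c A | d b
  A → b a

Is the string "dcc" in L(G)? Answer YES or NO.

CNF form of G:
  S -> S S | T2 A | T3 T0 | c
  A -> T0 T1
  T0 -> b
  T1 -> a
  T2 -> c
  T3 -> d

CYK fill:
  [0..0]={T3}  "d"  orig:{}
  [1..1]={S,T2}  "c"  orig:{S}
  [2..2]={S,T2}  "c"  orig:{S}
  [0..1]=∅  "dc"
  [1..2]={S}  "cc"
  [0..2]=∅  "dcc"

S ∉ T[0,2] ⇒ NO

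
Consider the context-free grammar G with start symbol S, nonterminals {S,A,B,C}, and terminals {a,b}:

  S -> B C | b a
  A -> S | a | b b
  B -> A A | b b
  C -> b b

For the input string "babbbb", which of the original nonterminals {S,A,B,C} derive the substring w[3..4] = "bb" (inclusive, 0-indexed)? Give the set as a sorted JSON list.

CNF form of G:
  S -> B C | T0 T1
  A -> B C | T0 T0 | T0 T1 | a
  B -> A A | T0 T0
  C -> T0 T0
  T0 -> b
  T1 -> a

CYK fill (cells [i..j] with 3 ≤ i ≤ j ≤ 4 only):
  [3..3]={T0}  "b"  orig:{}
  [4..4]={T0}  "b"  orig:{}
  [3..4]={A,B,C}  "bb"

Original NTs in T[3,4] deriving "bb": ["A", "B", "C"]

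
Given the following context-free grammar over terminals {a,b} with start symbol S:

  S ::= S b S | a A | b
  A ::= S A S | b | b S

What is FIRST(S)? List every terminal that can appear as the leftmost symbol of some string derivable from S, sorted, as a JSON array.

FIRST sets, iterate to fixpoint:
pass 1:
  A via A→b: +{b}
  S via S→a A: +{a}
  S via S→b: +{b}
  S: {a,b}  A: {b}
pass 2:
  A via A→S A S: +{a}
  S: {a,b}  A: {a,b}
pass 3: (no change)
  S: {a,b}  A: {a,b}

FIRST(S) = ["a", "b"]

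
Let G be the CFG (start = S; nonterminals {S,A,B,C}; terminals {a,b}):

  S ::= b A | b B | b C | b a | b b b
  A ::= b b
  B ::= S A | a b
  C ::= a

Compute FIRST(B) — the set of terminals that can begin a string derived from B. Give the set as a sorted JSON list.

FIRST iteration:
pass 1:
  A via A→b b: +{b}
  B via B→a b: +{a}
  C via C→a: +{a}
  S via S→b A: +{b}
  S: {b}  A: {b}  B: {a}  C: {a}
pass 2:
  B via B→S A: +{b}
  S: {b}  A: {b}  B: {a,b}  C: {a}
pass 3: done
  S: {b}  A: {b}  B: {a,b}  C: {a}

FIRST(B) = ["a", "b"]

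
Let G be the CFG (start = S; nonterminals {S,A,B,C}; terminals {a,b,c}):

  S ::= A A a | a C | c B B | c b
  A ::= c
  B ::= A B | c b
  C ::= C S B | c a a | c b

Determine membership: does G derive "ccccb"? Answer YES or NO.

Convert to CNF:
  S -> A X5 | T0 T1 | T0 X6 | T2 C
  A -> c
  B -> A B | T0 T1
  C -> C X3 | T0 T1 | T0 X4
  T0 -> c
  T1 -> b
  T2 -> a
  X3 -> S B
  X4 -> T2 T2
  X5 -> A T2
  X6 -> B B

Fill CYK table bottom-up:
  cell(0,0) c: {A,T0}  orig:{A}
  cell(1,1) c: {A,T0}  orig:{A}
  cell(2,2) c: {A,T0}  orig:{A}
  cell(3,3) c: {A,T0}  orig:{A}
  cell(4,4) b: {T1}  orig:{}
  cell(0,1) cc: ∅
  cell(1,2) cc: ∅
  cell(2,3) cc: ∅
  cell(3,4) cb: {B,C,S}
  cell(0,2) ccc: ∅
  cell(1,3) ccc: ∅
  cell(2,4) ccb: {B}
  cell(0,3) cccc: ∅
  cell(1,4) cccb: {B}
  cell(0,4) ccccb: {B}

S ∉ T[0,4] ⇒ NO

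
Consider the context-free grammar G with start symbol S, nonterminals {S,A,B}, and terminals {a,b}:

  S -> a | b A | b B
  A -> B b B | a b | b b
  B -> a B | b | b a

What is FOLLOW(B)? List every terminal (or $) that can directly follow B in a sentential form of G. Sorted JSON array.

FIRST sets, iterate to fixpoint:
iter 1:
  A via A→a b: +{a}
  A via A→b b: +{b}
  B via B→a B: +{a}
  B via B→b: +{b}
  S via S→a: +{a}
  S via S→b A: +{b}
  FIRST(S)={a,b}  FIRST(A)={a,b}  FIRST(B)={a,b}
iter 2: done
  FIRST(S)={a,b}  FIRST(A)={a,b}  FIRST(B)={a,b}

FOLLOW sets:
seed FOLLOW(S) with $
[1]
  A→B b B: FOLLOW(B) ⊇ FIRST(b) = {b}; new: +{b}
  S→b A: FOLLOW(A) ⊇ FOLLOW(S) ⊇ {$}; new: +{$}
  S→b B: FOLLOW(B) ⊇ FOLLOW(S) ⊇ {$}; new: +{$}
  S: {$}  A: {$}  B: {$,b}
[2] (no change)
  S: {$}  A: {$}  B: {$,b}

FOLLOW(B) = ["$", "b"]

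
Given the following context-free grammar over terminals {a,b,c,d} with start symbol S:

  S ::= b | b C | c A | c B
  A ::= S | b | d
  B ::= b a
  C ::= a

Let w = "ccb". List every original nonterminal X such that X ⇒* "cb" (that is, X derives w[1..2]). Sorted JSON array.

Convert to CNF:
  S -> T0 C | T1 A | T1 B | b
  A -> T0 C | T1 A | T1 B | b | d
  B -> T0 T2
  C -> a
  T0 -> b
  T1 -> c
  T2 -> a

CYK fill, restricted to cells inside w[1..2]:
  cell(1,1) c: {T1}  orig:{}
  cell(2,2) b: {A,S,T0}  orig:{A,S}
  cell(1,2) cb: {A,S}

Original NTs in T[1,2] deriving "cb": ["A", "S"]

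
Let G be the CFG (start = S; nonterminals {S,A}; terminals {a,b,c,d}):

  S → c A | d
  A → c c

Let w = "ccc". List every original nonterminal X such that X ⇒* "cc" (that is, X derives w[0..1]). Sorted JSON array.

Convert to CNF:
  S -> T0 A | d
  A -> T0 T0
  T0 -> c

CYK fill — only the sub-triangle for w[0..1]:
  [0..0]={T0}  "c"  orig:{}
  [1..1]={T0}  "c"  orig:{}
  [0..1]={A}  "cc"

Original NTs in T[0,1] deriving "cc": ["A"]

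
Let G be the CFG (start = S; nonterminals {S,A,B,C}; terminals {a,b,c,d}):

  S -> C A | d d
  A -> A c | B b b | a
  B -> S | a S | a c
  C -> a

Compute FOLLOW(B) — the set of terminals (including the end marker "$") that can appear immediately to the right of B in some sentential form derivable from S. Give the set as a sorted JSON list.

FIRST sets, iterate to fixpoint:
pass 1:
  A via A→a: +{a}
  B via B→a S: +{a}
  C via C→a: +{a}
  S via S→C A: +{a}
  S via S→d d: +{d}
  FIRST[S]={a,d}  FIRST[A]={a}  FIRST[B]={a}  FIRST[C]={a}
pass 2:
  B via B→S: +{d}
  FIRST[S]={a,d}  FIRST[A]={a}  FIRST[B]={a,d}  FIRST[C]={a}
pass 3:
  A via A→B b b: +{d}
  FIRST[S]={a,d}  FIRST[A]={a,d}  FIRST[B]={a,d}  FIRST[C]={a}
pass 4: done
  FIRST[S]={a,d}  FIRST[A]={a,d}  FIRST[B]={a,d}  FIRST[C]={a}

FOLLOW sets:
initialize: $ ∈ FOLLOW(S)
iter 1:
  A→A c: FOLLOW(A) ⊇ FIRST(c) = {c}; new: +{c}
  A→B b b: FOLLOW(B) ⊇ FIRST(b) = {b}; new: +{b}
  B→S: FOLLOW(S) ⊇ FOLLOW(B) ⊇ {b}; new: +{b}
  S→C A: FOLLOW(C) ⊇ FIRST(A) = {a,d}; new: +{a,d}
  S→C A: FOLLOW(A) ⊇ FOLLOW(S) ⊇ {$,b}; new: +{$,b}
  FOLLOW[S]={$,b}  FOLLOW[A]={$,b,c}  FOLLOW[B]={b}  FOLLOW[C]={a,d}
iter 2: (no change)
  FOLLOW[S]={$,b}  FOLLOW[A]={$,b,c}  FOLLOW[B]={b}  FOLLOW[C]={a,d}

FOLLOW(B) = ["b"]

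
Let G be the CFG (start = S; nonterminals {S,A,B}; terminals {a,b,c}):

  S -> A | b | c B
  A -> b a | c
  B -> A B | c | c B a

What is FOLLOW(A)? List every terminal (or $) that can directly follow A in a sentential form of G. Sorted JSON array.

Compute FIRST by fixpoint:
pass 1:
  A via A→b a: +{b}
  A via A→c: +{c}
  B via B→A B: +{b,c}
  S via S→A: +{b,c}
  FIRST[S]={b,c}  FIRST[A]={b,c}  FIRST[B]={b,c}
pass 2: — fixpoint
  FIRST[S]={b,c}  FIRST[A]={b,c}  FIRST[B]={b,c}

Compute FOLLOW by fixpoint:
FOLLOW(S) := {$}
iter 1:
  B→A B: FOLLOW(A) ⊇ FIRST(B) = {b,c}; new: +{b,c}
  B→c B a: FOLLOW(B) ⊇ FIRST(a) = {a}; new: +{a}
  S→A: FOLLOW(A) ⊇ FOLLOW(S) ⊇ {$}; new: +{$}
  S→c B: FOLLOW(B) ⊇ FOLLOW(S) ⊇ {$}; new: +{$}
  FOLLOW[S]={$}  FOLLOW[A]={$,b,c}  FOLLOW[B]={$,a}
iter 2: (stable)
  FOLLOW[S]={$}  FOLLOW[A]={$,b,c}  FOLLOW[B]={$,a}

FOLLOW(A) = ["$", "b", "c"]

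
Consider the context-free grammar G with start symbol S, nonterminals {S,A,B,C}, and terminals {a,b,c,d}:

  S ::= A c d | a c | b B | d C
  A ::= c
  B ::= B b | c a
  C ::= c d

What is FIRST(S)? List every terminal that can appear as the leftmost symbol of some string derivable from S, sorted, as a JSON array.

FIRST sets, iterate to fixpoint:
iter 1:
  A via A→c: +{c}
  B via B→c a: +{c}
  C via C→c d: +{c}
  S via S→A c d: +{c}
  S via S→a c: +{a}
  S via S→b B: +{b}
  S via S→d C: +{d}
  FIRST[S]={a,b,c,d}  FIRST[A]={c}  FIRST[B]={c}  FIRST[C]={c}
iter 2: done
  FIRST[S]={a,b,c,d}  FIRST[A]={c}  FIRST[B]={c}  FIRST[C]={c}

FIRST(S) = ["a", "b", "c", "d"]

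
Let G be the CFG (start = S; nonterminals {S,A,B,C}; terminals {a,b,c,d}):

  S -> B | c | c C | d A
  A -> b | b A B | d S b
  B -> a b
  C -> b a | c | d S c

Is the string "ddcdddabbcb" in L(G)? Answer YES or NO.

CNF form of G:
  S -> T1 A | T2 T0 | T3 C | c
  A -> T0 X4 | T1 X5 | b
  B -> T2 T0
  C -> T0 T2 | T1 X6 | c
  T0 -> b
  T1 -> d
  T2 -> a
  T3 -> c
  X4 -> A B
  X5 -> S T0
  X6 -> S T3

CYK table (by increasing span):
  cell(0,0) d: {T1}  orig:{}
  cell(1,1) d: {T1}  orig:{}
  cell(2,2) c: {C,S,T3}  orig:{C,S}
  cell(3,3) d: {T1}  orig:{}
  cell(4,4) d: {T1}  orig:{}
  cell(5,5) d: {T1}  orig:{}
  cell(6,6) a: {T2}  orig:{}
  cell(7,7) b: {A,T0}  orig:{A}
  cell(8,8) b: {A,T0}  orig:{A}
  cell(9,9) c: {C,S,T3}  orig:{C,S}
  cell(10,10) b: {A,T0}  orig:{A}
  cell(0,1) dd: ∅
  cell(1,2) dc: ∅
  cell(2,3) cd: ∅
  cell(3,4) dd: ∅
  cell(4,5) dd: ∅
  cell(5,6) da: ∅
  cell(6,7) ab: {B,S}
  cell(7,8) bb: ∅
  cell(8,9) bc: ∅
  cell(9,10) cb: {X5}  orig:{}
  cell(0,2) ddc: ∅
  cell(1,3) dcd: ∅
  cell(2,4) cdd: ∅
  cell(3,5) ddd: ∅
  cell(4,6) dda: ∅
  cell(5,7) dab: ∅
  cell(6,8) abb: {X5}  orig:{}
  cell(7,9) bbc: ∅
  cell(8,10) bcb: ∅
  cell(0,3) ddcd: ∅
  cell(1,4) dcdd: ∅
  cell(2,5) cddd: ∅
  cell(3,6) ddda: ∅
  cell(4,7) ddab: ∅
  cell(5,8) dabb: {A}
  cell(6,9) abbc: ∅
  cell(7,10) bbcb: ∅
  cell(0,4) ddcdd: ∅
  cell(1,5) dcddd: ∅
  cell(2,6) cddda: ∅
  cell(3,7) dddab: ∅
  cell(4,8) ddabb: {S}
  cell(5,9) dabbc: ∅
  cell(6,10) abbcb: ∅
  cell(0,5) ddcddd: ∅
  cell(1,6) dcddda: ∅
  cell(2,7) cdddab: ∅
  cell(3,8) dddabb: ∅
  cell(4,9) ddabbc: {X6}  orig:{}
  cell(5,10) dabbcb: ∅
  cell(0,6) ddcddda: ∅
  cell(1,7) dcdddab: ∅
  cell(2,8) cdddabb: ∅
  cell(3,9) dddabbc: {C}
  cell(4,10) ddabbcb: ∅
  cell(0,7) ddcdddab: ∅
  cell(1,8) dcdddabb: ∅
  cell(2,9) cdddabbc: {S}
  cell(3,10) dddabbcb: ∅
  cell(0,8) ddcdddabb: ∅
  cell(1,9) dcdddabbc: ∅
  cell(2,10) cdddabbcb: {X5}  orig:{}
  cell(0,9) ddcdddabbc: ∅
  cell(1,10) dcdddabbcb: {A}
  cell(0,10) ddcdddabbcb: {S}

S ∈ T[0,10] ⇒ YES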